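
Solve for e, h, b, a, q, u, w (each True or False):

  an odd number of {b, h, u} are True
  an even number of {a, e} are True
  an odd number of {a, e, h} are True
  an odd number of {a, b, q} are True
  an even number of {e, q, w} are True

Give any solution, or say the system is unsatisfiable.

e = False; h = True; b = True; a = False; q = False; u = True; w = False

{b, h, u}: 3 true → odd ✓
{a, e}: 0 true → even ✓
{a, e, h}: 1 true → odd ✓
{a, b, q}: 1 true → odd ✓
{e, q, w}: 0 true → even ✓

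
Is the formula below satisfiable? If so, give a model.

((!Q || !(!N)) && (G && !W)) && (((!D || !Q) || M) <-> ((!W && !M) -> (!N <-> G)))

M=F, D=F, W=F, N=F, Q=F, G=T

  (!Q || !(!N)) && (G && !W) = True
    !Q || !(!N) = True
      !Q = True
      !(!N) = False
        !N = True
    G && !W = True
      !W = True
  ((!D || !Q) || M) <-> ((!W && !M) -> (!N <-> G)) = True
    (!D || !Q) || M = True
      !D || !Q = True
        !D = True
        !Q = True
    (!W && !M) -> (!N <-> G) = True
      !W && !M = True
        !W = True
        !M = True
      !N <-> G = True
        !N = True
Both conjuncts True, so the formula holds.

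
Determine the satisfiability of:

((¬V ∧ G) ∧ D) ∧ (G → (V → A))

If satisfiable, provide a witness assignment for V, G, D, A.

V = False, G = True, D = True, A = False

  (¬V ∧ G) ∧ D = True
    ¬V ∧ G = True
      ¬V = True
  G → (V → A) = True
    V → A = True
Both conjuncts True, so the formula holds.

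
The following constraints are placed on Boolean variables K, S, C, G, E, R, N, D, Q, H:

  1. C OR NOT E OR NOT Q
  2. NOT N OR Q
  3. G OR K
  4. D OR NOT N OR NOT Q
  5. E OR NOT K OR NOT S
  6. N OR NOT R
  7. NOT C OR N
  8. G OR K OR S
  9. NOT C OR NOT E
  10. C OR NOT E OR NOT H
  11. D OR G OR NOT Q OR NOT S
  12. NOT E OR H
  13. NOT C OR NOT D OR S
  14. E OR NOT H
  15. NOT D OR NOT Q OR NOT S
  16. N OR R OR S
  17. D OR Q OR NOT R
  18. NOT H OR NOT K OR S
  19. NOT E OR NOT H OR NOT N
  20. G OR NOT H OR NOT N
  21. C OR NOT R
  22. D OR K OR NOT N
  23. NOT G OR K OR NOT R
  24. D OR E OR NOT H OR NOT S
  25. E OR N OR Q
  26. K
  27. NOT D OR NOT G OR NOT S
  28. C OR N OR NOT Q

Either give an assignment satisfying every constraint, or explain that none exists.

K = True; S = False; C = False; G = False; E = False; R = False; N = True; D = True; Q = True; H = False

Unit clause (K) forces K = True.
Set S = False.
  then (NOT H OR NOT K OR S) forces H = False.
  then (NOT E OR H) forces E = False.
Try C = True:
  (NOT C OR N) forces N = True.
  (NOT N OR Q) forces Q = True.
  (D OR NOT N OR NOT Q) forces D = True.
  clause (NOT C OR NOT D OR S) is falsified — backtrack.
So C = False.
  then (C OR NOT R) forces R = False.
  then (N OR R OR S) forces N = True.
  then (NOT N OR Q) forces Q = True.
  then (D OR NOT N OR NOT Q) forces D = True.
Set G = False.
All clauses satisfied.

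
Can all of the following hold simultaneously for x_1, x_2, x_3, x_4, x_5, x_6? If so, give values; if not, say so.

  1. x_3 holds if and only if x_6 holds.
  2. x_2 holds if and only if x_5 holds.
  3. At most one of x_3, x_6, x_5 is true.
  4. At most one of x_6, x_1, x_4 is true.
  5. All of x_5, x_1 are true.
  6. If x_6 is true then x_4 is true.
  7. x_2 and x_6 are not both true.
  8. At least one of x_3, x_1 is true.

x_1 = True, x_2 = True, x_3 = False, x_4 = False, x_5 = True, x_6 = False

  (1) x_3=F, x_6=F — same ✓
  (2) x_2=T, x_5=T — same ✓
  (3) {x_3, x_6, x_5}: 1 true — at most one ✓
  (4) {x_6, x_1, x_4}: 1 true — at most one ✓
  (5) {x_5, x_1}: all 2 true ✓
  (6) x_6=F ⇒ x_4: vacuous ✓
  (7) x_2=T, x_6=F — not both ✓
  (8) {x_3, x_1}: 1 true — at least one ✓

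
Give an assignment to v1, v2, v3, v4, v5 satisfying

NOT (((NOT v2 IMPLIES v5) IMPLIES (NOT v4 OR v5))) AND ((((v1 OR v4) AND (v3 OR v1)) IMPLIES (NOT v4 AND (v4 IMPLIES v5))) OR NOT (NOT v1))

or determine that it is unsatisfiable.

v1=T, v2=T, v3=T, v4=T, v5=F

  NOT (((NOT v2 IMPLIES v5) IMPLIES (NOT v4 OR v5))) = True
    (NOT v2 IMPLIES v5) IMPLIES (NOT v4 OR v5) = False
      NOT v2 IMPLIES v5 = True
        NOT v2 = False
      NOT v4 OR v5 = False
        NOT v4 = False
  (((v1 OR v4) AND (v3 OR v1)) IMPLIES (NOT v4 AND (v4 IMPLIES v5))) OR NOT (NOT v1) = True
    ((v1 OR v4) AND (v3 OR v1)) IMPLIES (NOT v4 AND (v4 IMPLIES v5)) = False
      (v1 OR v4) AND (v3 OR v1) = True
        v1 OR v4 = True
        v3 OR v1 = True
      NOT v4 AND (v4 IMPLIES v5) = False
        NOT v4 = False
        v4 IMPLIES v5 = False
    NOT (NOT v1) = True
      NOT v1 = False
Both conjuncts True, so the formula holds.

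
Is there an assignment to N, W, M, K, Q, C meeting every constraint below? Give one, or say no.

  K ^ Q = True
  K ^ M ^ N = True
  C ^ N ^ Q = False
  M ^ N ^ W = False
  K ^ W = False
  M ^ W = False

No satisfying assignment exists.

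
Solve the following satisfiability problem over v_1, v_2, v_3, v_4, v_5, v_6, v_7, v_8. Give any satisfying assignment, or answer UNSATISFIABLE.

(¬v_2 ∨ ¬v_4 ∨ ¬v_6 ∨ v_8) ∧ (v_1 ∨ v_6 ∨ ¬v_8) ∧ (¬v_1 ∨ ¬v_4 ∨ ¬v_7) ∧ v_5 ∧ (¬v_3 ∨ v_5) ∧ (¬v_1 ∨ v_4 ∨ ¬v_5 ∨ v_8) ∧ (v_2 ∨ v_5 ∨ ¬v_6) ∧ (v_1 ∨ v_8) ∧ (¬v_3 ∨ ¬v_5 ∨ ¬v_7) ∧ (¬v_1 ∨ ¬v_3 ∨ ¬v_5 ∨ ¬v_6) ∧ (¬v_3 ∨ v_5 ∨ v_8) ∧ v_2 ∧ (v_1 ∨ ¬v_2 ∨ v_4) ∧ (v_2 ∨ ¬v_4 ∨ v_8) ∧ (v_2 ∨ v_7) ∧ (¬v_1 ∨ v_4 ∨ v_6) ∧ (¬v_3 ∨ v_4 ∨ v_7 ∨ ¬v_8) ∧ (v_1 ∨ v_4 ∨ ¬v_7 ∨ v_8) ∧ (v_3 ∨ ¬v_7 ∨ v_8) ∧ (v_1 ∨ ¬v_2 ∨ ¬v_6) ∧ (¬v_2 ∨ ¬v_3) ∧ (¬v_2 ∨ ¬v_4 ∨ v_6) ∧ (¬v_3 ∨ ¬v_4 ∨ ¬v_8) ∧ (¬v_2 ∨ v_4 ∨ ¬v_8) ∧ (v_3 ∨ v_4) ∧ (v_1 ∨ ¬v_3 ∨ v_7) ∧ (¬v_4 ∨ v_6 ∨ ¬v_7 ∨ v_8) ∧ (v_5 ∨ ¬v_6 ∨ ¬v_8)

v_1=T, v_2=T, v_3=F, v_4=T, v_5=T, v_6=T, v_7=F, v_8=T

Unit clause (v_5) forces v_5 = True.
Unit clause (v_2) forces v_2 = True.
In (¬v_2 ∨ ¬v_3) only ¬v_3 is left, so v_3 = False.
In (v_3 ∨ v_4) only v_4 is left, so v_4 = True.
In (¬v_2 ∨ ¬v_4 ∨ v_6) only v_6 is left, so v_6 = True.
In (¬v_2 ∨ ¬v_4 ∨ ¬v_6 ∨ v_8) only v_8 is left, so v_8 = True.
In (v_1 ∨ ¬v_2 ∨ ¬v_6) only v_1 is left, so v_1 = True.
In (¬v_1 ∨ ¬v_4 ∨ ¬v_7) only ¬v_7 is left, so v_7 = False.
All clauses satisfied.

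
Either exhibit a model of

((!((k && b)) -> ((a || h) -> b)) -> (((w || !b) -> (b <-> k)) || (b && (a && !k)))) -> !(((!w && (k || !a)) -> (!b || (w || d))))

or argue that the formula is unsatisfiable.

d = False, w = False, b = True, h = False, a = False, k = True

  ((!((k && b)) -> ((a || h) -> b)) -> (((w || !b) -> (b <-> k)) || (b && (a && !k)))) -> !(((!w && (k || !a)) -> (!b || (w || d)))) = True
    (!((k && b)) -> ((a || h) -> b)) -> (((w || !b) -> (b <-> k)) || (b && (a && !k))) = True
      !((k && b)) -> ((a || h) -> b) = True
        !((k && b)) = False
          k && b = True
        (a || h) -> b = True
          a || h = False
      ((w || !b) -> (b <-> k)) || (b && (a && !k)) = True
        (w || !b) -> (b <-> k) = True
          w || !b = False
            !b = False
          b <-> k = True
        b && (a && !k) = False
          a && !k = False
            !k = False
    !(((!w && (k || !a)) -> (!b || (w || d)))) = True
      (!w && (k || !a)) -> (!b || (w || d)) = False
        !w && (k || !a) = True
          !w = True
          k || !a = True
            !a = True
        !b || (w || d) = False
          !b = False
          w || d = False
The formula evaluates to True.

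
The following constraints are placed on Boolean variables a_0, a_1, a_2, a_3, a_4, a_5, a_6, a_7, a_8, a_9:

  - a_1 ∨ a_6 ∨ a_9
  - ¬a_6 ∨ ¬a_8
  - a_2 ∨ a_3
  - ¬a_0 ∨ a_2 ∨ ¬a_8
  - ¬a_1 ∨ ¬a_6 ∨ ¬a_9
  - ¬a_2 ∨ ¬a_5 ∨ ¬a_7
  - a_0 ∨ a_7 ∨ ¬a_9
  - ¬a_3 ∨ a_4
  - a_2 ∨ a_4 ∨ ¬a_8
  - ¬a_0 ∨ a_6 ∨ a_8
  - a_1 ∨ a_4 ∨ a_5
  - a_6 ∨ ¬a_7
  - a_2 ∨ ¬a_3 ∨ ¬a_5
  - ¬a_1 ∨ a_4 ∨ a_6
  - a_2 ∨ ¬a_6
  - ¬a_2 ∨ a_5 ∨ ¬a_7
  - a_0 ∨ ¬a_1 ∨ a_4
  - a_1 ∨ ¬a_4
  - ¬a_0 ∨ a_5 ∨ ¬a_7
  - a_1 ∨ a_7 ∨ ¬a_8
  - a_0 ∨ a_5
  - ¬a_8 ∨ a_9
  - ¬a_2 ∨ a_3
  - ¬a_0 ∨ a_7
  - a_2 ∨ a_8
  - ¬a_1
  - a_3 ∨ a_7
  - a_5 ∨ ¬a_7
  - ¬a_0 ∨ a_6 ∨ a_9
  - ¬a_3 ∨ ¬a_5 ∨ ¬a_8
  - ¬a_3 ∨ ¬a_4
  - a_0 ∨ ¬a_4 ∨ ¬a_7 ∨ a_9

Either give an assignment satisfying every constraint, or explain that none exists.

Unsatisfiable

Case a_3 = True:
  (¬a_3 ∨ a_4) forces a_4 = True.
  Clause (¬a_3 ∨ ¬a_4) is falsified — contradiction.
Case a_3 = False:
  (a_2 ∨ a_3) forces a_2 = True.
  Clause (¬a_2 ∨ a_3) is falsified — contradiction.
Both cases fail, so the formula is unsatisfiable.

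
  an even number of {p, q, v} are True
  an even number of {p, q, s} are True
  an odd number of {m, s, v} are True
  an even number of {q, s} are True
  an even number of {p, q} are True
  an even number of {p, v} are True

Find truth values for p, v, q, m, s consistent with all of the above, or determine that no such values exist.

p=F; v=F; q=F; m=T; s=F

{p, q, v}: 0 true → even ✓
{p, q, s}: 0 true → even ✓
{m, s, v}: 1 true → odd ✓
{q, s}: 0 true → even ✓
{p, q}: 0 true → even ✓
{p, v}: 0 true → even ✓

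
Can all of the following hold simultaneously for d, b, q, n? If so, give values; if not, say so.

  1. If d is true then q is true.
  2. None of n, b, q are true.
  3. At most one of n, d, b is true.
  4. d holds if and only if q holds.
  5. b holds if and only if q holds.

d = False, b = False, q = False, n = False

  (1) d=F ⇒ q: vacuous ✓
  (2) {n, b, q}: 0 true — none ✓
  (3) {n, d, b}: 0 true — at most one ✓
  (4) d=F, q=F — same ✓
  (5) b=F, q=F — same ✓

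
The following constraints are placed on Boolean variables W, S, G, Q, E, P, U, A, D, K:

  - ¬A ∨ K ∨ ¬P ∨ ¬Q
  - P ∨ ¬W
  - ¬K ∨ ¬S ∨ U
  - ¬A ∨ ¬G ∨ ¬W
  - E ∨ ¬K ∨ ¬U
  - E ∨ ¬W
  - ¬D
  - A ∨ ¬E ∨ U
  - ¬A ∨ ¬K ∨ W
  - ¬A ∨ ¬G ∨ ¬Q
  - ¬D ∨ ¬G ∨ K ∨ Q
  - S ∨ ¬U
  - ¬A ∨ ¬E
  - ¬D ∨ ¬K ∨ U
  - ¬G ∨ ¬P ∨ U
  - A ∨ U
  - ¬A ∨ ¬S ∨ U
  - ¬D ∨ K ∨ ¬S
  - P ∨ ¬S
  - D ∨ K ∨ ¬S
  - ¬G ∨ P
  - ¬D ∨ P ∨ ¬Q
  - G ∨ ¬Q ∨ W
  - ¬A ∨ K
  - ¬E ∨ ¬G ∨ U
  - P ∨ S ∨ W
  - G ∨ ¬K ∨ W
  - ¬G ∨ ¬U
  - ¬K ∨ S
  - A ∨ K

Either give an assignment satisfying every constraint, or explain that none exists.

Unit clause (¬D) forces D = False.
Set W = True.
  then (P ∨ ¬W) forces P = True.
  then (E ∨ ¬W) forces E = True.
  then (¬A ∨ ¬E) forces A = False.
  then (A ∨ U) forces U = True.
  then (¬G ∨ ¬U) forces G = False.
  then (A ∨ K) forces K = True.
  then (S ∨ ¬U) forces S = True.
Set Q = False.
All clauses satisfied.

W=T, S=T, G=F, Q=F, E=T, P=T, U=T, A=F, D=F, K=T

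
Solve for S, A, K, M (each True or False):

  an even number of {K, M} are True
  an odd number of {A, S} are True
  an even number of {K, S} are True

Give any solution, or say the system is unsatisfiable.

S: False; A: True; K: False; M: False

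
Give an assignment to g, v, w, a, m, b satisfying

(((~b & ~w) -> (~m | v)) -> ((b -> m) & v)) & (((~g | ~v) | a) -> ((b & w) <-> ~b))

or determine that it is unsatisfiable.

g = False, v = True, w = False, a = False, m = True, b = True

  ((~b & ~w) -> (~m | v)) -> ((b -> m) & v) = True
    (~b & ~w) -> (~m | v) = True
      ~b & ~w = False
        ~b = False
        ~w = True
      ~m | v = True
        ~m = False
    (b -> m) & v = True
      b -> m = True
  ((~g | ~v) | a) -> ((b & w) <-> ~b) = True
    (~g | ~v) | a = True
      ~g | ~v = True
        ~g = True
        ~v = False
    (b & w) <-> ~b = True
      b & w = False
      ~b = False
Both conjuncts True, so the formula holds.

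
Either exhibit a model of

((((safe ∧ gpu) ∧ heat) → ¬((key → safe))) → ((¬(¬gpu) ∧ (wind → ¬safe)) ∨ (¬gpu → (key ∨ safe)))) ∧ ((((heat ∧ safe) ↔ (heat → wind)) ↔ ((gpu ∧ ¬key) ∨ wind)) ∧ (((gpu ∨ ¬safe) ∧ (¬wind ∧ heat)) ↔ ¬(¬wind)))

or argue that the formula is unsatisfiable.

gpu = True; heat = False; key = True; wind = False; safe = True

  (((safe ∧ gpu) ∧ heat) → ¬((key → safe))) → ((¬(¬gpu) ∧ (wind → ¬safe)) ∨ (¬gpu → (key ∨ safe))) = True
    ((safe ∧ gpu) ∧ heat) → ¬((key → safe)) = True
      (safe ∧ gpu) ∧ heat = False
        safe ∧ gpu = True
      ¬((key → safe)) = False
        key → safe = True
    (¬(¬gpu) ∧ (wind → ¬safe)) ∨ (¬gpu → (key ∨ safe)) = True
      ¬(¬gpu) ∧ (wind → ¬safe) = True
        ¬(¬gpu) = True
          ¬gpu = False
        wind → ¬safe = True
          ¬safe = False
      ¬gpu → (key ∨ safe) = True
        ¬gpu = False
        key ∨ safe = True
  (((heat ∧ safe) ↔ (heat → wind)) ↔ ((gpu ∧ ¬key) ∨ wind)) ∧ (((gpu ∨ ¬safe) ∧ (¬wind ∧ heat)) ↔ ¬(¬wind)) = True
    ((heat ∧ safe) ↔ (heat → wind)) ↔ ((gpu ∧ ¬key) ∨ wind) = True
      (heat ∧ safe) ↔ (heat → wind) = False
        heat ∧ safe = False
        heat → wind = True
      (gpu ∧ ¬key) ∨ wind = False
        gpu ∧ ¬key = False
          ¬key = False
    ((gpu ∨ ¬safe) ∧ (¬wind ∧ heat)) ↔ ¬(¬wind) = True
      (gpu ∨ ¬safe) ∧ (¬wind ∧ heat) = False
        gpu ∨ ¬safe = True
          ¬safe = False
        ¬wind ∧ heat = False
          ¬wind = True
      ¬(¬wind) = False
        ¬wind = True
Both conjuncts True, so the formula holds.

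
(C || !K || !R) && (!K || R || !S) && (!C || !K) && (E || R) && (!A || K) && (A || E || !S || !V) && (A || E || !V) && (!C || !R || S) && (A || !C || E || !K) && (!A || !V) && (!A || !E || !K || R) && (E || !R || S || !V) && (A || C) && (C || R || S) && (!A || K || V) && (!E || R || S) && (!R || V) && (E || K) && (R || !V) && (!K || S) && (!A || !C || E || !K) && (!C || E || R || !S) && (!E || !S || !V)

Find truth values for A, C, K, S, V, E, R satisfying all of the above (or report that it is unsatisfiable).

Set A = False.
  then (A || C) forces C = True.
  then (!C || !K) forces K = False.
  then (E || K) forces E = True.
Try S = False:
  (!C || !R || S) forces R = False.
  clause (!E || R || S) is falsified — backtrack.
So S = True.
  then (!E || !S || !V) forces V = False.
  then (!R || V) forces R = False.
All clauses satisfied.

A=F; C=T; K=F; S=T; V=F; E=T; R=F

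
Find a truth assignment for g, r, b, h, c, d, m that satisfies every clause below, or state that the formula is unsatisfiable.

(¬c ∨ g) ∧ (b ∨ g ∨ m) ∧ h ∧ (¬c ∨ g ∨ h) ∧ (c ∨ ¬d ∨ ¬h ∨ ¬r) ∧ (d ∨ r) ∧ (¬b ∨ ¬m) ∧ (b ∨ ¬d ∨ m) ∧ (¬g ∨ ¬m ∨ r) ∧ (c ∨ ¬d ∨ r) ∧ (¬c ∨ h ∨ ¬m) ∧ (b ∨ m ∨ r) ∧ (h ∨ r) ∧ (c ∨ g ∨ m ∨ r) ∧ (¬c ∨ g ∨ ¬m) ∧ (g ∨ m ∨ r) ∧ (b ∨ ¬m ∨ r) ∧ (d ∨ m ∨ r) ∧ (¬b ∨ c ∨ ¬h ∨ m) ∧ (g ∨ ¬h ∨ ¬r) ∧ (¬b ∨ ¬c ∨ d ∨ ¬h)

g = True, r = True, b = False, h = True, c = True, d = False, m = False

Unit clause (h) forces h = True.
Try g = False:
  (¬c ∨ g) forces c = False.
  (g ∨ ¬h ∨ ¬r) forces r = False.
  (d ∨ r) forces d = True.
  clause (c ∨ ¬d ∨ r) is falsified — backtrack.
So g = True.
Set r = True.
Set b = False.
Set c = True.
Set d = False.
Set m = False.
All clauses satisfied.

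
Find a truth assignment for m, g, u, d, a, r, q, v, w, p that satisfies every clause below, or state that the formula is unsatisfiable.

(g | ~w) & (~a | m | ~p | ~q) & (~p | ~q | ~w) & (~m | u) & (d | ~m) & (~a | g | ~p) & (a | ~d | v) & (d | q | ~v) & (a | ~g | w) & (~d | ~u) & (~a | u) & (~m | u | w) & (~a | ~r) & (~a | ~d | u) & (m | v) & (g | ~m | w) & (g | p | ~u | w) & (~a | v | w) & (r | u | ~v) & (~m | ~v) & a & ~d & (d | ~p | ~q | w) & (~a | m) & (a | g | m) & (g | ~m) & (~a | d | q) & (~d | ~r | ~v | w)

Case a = True:
  (~a | u) forces u = True.
  (~d | ~u) forces d = False.
  (d | ~m) forces m = False.
  Clause (~a | m) is falsified — contradiction.
Case a = False:
  Clause (a) is falsified — contradiction.
Both cases fail, so the formula is unsatisfiable.

The formula is unsatisfiable.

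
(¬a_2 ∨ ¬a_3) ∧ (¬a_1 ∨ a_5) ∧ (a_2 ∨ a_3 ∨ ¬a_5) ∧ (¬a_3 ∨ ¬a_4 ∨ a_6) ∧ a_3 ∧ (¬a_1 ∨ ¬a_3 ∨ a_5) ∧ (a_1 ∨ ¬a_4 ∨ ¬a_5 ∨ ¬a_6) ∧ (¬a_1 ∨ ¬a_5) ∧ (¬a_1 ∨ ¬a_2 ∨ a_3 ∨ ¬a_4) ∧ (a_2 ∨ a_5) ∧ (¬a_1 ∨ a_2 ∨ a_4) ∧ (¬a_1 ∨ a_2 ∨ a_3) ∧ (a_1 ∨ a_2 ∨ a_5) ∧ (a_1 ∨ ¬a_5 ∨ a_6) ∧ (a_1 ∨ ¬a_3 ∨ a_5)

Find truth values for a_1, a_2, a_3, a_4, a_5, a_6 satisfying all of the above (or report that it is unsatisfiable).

Unit clause (a_3) forces a_3 = True.
In (¬a_2 ∨ ¬a_3) only ¬a_2 is left, so a_2 = False.
In (a_2 ∨ a_5) only a_5 is left, so a_5 = True.
In (¬a_1 ∨ ¬a_5) only ¬a_1 is left, so a_1 = False.
In (a_1 ∨ ¬a_5 ∨ a_6) only a_6 is left, so a_6 = True.
In (a_1 ∨ ¬a_4 ∨ ¬a_5 ∨ ¬a_6) only ¬a_4 is left, so a_4 = False.
All clauses satisfied.

a_1 = False; a_2 = False; a_3 = True; a_4 = False; a_5 = True; a_6 = True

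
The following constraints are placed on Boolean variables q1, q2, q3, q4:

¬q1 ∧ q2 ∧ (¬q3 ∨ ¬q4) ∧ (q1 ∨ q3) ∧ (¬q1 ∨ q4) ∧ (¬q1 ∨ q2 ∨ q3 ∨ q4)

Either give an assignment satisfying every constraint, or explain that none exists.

Unit clause (¬q1) forces q1 = False.
Unit clause (q2) forces q2 = True.
In (q1 ∨ q3) only q3 is left, so q3 = True.
In (¬q3 ∨ ¬q4) only ¬q4 is left, so q4 = False.
All clauses satisfied.

q1 = False; q2 = True; q3 = True; q4 = False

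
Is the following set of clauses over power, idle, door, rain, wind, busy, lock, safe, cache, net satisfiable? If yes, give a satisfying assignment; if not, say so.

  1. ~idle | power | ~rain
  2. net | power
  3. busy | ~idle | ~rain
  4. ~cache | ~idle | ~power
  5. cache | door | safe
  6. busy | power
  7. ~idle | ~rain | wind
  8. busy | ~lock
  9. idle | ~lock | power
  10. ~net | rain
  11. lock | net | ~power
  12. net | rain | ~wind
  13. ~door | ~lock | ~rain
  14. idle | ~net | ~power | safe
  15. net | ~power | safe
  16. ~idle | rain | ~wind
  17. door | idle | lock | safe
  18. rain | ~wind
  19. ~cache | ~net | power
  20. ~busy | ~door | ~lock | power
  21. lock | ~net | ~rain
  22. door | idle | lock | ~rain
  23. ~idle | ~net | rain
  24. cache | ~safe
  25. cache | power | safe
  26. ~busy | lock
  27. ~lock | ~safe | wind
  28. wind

Unit clause (wind) forces wind = True.
In (rain | ~wind) only rain is left, so rain = True.
Try power = False:
  (~idle | power | ~rain) forces idle = False.
  (net | power) forces net = True.
  (busy | power) forces busy = True.
  (idle | ~lock | power) forces lock = False.
  clause (lock | ~net | ~rain) is falsified — backtrack.
So power = True.
Set idle = False.
Try door = True:
  (~door | ~lock | ~rain) forces lock = False.
  (lock | net | ~power) forces net = True.
  clause (lock | ~net | ~rain) is falsified — backtrack.
So door = False.
  then (door | idle | lock | ~rain) forces lock = True.
  then (busy | ~lock) forces busy = True.
Try safe = False:
  (cache | door | safe) forces cache = True.
  (idle | ~net | ~power | safe) forces net = False.
  clause (net | ~power | safe) is falsified — backtrack.
So safe = True.
  then (cache | ~safe) forces cache = True.
Set net = True.
All clauses satisfied.

power = True, idle = False, door = False, rain = True, wind = True, busy = True, lock = True, safe = True, cache = True, net = True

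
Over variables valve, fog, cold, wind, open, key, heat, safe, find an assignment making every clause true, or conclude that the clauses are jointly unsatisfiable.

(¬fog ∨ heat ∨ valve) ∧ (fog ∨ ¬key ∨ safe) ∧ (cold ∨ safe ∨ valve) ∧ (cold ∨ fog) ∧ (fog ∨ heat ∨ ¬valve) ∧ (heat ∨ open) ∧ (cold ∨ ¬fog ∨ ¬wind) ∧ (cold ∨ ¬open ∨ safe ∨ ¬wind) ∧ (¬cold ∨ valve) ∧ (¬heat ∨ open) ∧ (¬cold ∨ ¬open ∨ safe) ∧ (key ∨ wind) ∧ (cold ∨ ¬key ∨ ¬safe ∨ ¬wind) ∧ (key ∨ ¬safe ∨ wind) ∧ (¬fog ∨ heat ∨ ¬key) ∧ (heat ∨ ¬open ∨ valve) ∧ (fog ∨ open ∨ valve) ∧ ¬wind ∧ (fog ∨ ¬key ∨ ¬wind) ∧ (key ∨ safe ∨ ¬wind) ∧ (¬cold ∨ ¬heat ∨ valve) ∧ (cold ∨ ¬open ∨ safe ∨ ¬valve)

valve = False, fog = True, cold = False, wind = False, open = True, key = True, heat = True, safe = True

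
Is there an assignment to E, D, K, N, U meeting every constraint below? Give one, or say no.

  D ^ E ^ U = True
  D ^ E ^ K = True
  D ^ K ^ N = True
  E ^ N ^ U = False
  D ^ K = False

E = True, D = False, K = False, N = True, U = False

D ^ E ^ U = F ^ T ^ F = True ✓
D ^ E ^ K = F ^ T ^ F = True ✓
D ^ K ^ N = F ^ F ^ T = True ✓
E ^ N ^ U = T ^ T ^ F = False ✓
D ^ K = F ^ F = False ✓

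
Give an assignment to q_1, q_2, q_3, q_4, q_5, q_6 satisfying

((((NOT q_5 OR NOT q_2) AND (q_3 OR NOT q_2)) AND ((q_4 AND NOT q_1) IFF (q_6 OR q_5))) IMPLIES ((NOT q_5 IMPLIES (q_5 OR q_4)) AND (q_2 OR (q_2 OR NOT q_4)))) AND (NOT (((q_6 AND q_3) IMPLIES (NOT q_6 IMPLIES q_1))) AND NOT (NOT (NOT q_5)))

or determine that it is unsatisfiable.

The formula is unsatisfiable.

The conjunct NOT (((q_6 AND q_3) IMPLIES (NOT q_6 IMPLIES q_1))) is unsatisfiable on its own:
  q_1=F, q_3=F, q_6=F: evaluates to False.
  q_1=F, q_3=F, q_6=T: evaluates to False.
  q_1=F, q_3=T, q_6=F: evaluates to False.
  q_1=F, q_3=T, q_6=T: evaluates to False.
  q_1=T, q_3=F, q_6=F: evaluates to False.
  q_1=T, q_3=F, q_6=T: evaluates to False.
  q_1=T, q_3=T, q_6=F: evaluates to False.
  q_1=T, q_3=T, q_6=T: evaluates to False.
So the whole conjunction is unsatisfiable.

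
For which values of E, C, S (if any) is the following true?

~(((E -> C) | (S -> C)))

E: True; C: False; S: True

  ~(((E -> C) | (S -> C))) = True
    (E -> C) | (S -> C) = False
      E -> C = False
      S -> C = False
The formula evaluates to True.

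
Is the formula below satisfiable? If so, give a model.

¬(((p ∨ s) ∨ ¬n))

n: True, p: False, s: False

  ¬(((p ∨ s) ∨ ¬n)) = True
    (p ∨ s) ∨ ¬n = False
      p ∨ s = False
      ¬n = False
The formula evaluates to True.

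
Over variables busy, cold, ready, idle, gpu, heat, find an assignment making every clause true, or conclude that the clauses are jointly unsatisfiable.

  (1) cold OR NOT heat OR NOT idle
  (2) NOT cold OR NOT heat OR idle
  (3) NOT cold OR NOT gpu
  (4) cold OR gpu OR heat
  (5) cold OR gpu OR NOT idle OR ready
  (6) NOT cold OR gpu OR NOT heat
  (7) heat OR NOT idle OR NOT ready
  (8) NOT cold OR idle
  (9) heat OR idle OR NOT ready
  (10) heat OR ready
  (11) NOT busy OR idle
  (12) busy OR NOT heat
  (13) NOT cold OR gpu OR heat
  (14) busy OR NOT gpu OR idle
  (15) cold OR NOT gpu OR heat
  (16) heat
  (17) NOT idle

Case busy = True:
  (NOT busy OR idle) forces idle = True.
  Clause (NOT idle) is falsified — contradiction.
Case busy = False:
  (busy OR NOT heat) forces heat = False.
  Clause (heat) is falsified — contradiction.
Both cases fail, so the formula is unsatisfiable.

UNSATISFIABLE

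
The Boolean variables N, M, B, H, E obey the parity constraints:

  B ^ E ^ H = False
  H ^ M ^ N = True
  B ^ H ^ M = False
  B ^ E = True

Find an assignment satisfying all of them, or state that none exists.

N = True, M = True, B = False, H = True, E = True

B ^ E ^ H = F ^ T ^ T = False ✓
H ^ M ^ N = T ^ T ^ T = True ✓
B ^ H ^ M = F ^ T ^ T = False ✓
B ^ E = F ^ T = True ✓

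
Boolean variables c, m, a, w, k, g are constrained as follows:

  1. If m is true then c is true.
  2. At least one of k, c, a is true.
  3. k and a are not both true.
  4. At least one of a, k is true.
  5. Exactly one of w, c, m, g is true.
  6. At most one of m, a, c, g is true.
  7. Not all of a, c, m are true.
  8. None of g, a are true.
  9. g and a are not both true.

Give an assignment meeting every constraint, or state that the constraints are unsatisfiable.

c=F, m=F, a=F, w=T, k=T, g=F

  (1) m=F ⇒ c: vacuous ✓
  (2) {k, c, a}: 1 true — at least one ✓
  (3) k=T, a=F — not both ✓
  (4) {a, k}: 1 true — at least one ✓
  (5) {w, c, m, g}: 1 true — exactly one ✓
  (6) {m, a, c, g}: 0 true — at most one ✓
  (7) {a, c, m}: 0/3 true — not all ✓
  (8) {g, a}: 0 true — none ✓
  (9) g=F, a=F — not both ✓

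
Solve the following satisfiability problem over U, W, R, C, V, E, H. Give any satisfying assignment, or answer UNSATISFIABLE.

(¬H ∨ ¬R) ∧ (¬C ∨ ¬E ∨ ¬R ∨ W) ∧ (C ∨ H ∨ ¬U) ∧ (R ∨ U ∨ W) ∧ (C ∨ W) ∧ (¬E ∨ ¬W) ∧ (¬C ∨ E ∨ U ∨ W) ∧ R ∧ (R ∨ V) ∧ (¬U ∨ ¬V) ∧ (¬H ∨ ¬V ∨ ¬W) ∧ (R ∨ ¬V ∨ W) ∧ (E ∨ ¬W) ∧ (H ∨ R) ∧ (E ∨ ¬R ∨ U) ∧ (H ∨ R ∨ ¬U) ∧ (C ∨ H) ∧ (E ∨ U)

U=T, W=F, R=T, C=T, V=F, E=F, H=F

Unit clause (R) forces R = True.
In (¬H ∨ ¬R) only ¬H is left, so H = False.
In (C ∨ H) only C is left, so C = True.
Try U = False:
  (E ∨ ¬R ∨ U) forces E = True.
  (¬C ∨ ¬E ∨ ¬R ∨ W) forces W = True.
  clause (¬E ∨ ¬W) is falsified — backtrack.
So U = True.
  then (¬U ∨ ¬V) forces V = False.
Set W = False.
  then (¬C ∨ ¬E ∨ ¬R ∨ W) forces E = False.
All clauses satisfied.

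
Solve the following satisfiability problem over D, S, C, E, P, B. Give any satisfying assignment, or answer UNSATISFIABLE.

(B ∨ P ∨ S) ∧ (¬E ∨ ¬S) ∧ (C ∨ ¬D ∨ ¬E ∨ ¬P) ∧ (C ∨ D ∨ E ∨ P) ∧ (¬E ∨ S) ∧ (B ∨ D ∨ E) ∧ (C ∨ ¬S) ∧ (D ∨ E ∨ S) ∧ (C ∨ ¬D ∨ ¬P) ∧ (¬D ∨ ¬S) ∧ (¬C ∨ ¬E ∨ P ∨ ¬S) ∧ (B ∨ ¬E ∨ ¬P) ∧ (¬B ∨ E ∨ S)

Set D = False.
Try S = False:
  (¬E ∨ S) forces E = False.
  clause (D ∨ E ∨ S) is falsified — backtrack.
So S = True.
  then (¬E ∨ ¬S) forces E = False.
  then (B ∨ D ∨ E) forces B = True.
  then (C ∨ ¬S) forces C = True.
Set P = True.
All clauses satisfied.

D: False, S: True, C: True, E: False, P: True, B: True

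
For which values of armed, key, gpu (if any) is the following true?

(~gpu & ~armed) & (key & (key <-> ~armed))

armed=F, key=T, gpu=F

  ~gpu & ~armed = True
    ~gpu = True
    ~armed = True
  key & (key <-> ~armed) = True
    key <-> ~armed = True
      ~armed = True
Both conjuncts True, so the formula holds.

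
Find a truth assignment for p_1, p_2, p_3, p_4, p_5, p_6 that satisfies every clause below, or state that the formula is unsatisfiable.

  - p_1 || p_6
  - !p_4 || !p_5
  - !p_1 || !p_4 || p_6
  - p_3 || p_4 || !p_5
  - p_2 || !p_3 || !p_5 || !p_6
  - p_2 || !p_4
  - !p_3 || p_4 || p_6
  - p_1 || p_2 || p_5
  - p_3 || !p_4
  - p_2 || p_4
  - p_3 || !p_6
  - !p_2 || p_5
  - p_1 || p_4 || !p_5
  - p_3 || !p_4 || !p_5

Set p_1 = True.
Try p_2 = False:
  (p_2 || !p_4) forces p_4 = False.
  clause (p_2 || p_4) is falsified — backtrack.
So p_2 = True.
  then (!p_2 || p_5) forces p_5 = True.
  then (!p_4 || !p_5) forces p_4 = False.
  then (p_3 || p_4 || !p_5) forces p_3 = True.
  then (!p_3 || p_4 || p_6) forces p_6 = True.
All clauses satisfied.

p_1 = True; p_2 = True; p_3 = True; p_4 = False; p_5 = True; p_6 = True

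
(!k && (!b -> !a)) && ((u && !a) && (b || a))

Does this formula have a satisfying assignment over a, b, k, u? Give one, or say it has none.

a = False, b = True, k = False, u = True

  !k && (!b -> !a) = True
    !k = True
    !b -> !a = True
      !b = False
      !a = True
  (u && !a) && (b || a) = True
    u && !a = True
      !a = True
    b || a = True
Both conjuncts True, so the formula holds.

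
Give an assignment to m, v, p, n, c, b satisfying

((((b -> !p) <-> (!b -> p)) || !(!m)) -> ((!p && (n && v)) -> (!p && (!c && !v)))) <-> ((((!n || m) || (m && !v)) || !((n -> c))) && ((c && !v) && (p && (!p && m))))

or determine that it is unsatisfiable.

m: False, v: True, p: False, n: True, c: True, b: True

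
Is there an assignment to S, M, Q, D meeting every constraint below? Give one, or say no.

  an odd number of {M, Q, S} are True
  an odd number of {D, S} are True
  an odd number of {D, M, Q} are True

The formula is unsatisfiable.

Adding constraints 1, 2, 3 mod 2: every variable appears an even number of times on the left, so the left side is 0.
But the right sides sum to 1 (mod 2). 0 ≠ 1 — the system is inconsistent.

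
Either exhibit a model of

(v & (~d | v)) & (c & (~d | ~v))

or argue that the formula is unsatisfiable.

v = True; c = True; d = False

  v & (~d | v) = True
    ~d | v = True
      ~d = True
  c & (~d | ~v) = True
    ~d | ~v = True
      ~d = True
      ~v = False
Both conjuncts True, so the formula holds.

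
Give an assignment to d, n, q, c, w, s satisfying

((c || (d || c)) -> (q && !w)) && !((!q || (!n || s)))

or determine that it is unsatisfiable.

d: False, n: True, q: True, c: False, w: False, s: False

  (c || (d || c)) -> (q && !w) = True
    c || (d || c) = False
      d || c = False
    q && !w = True
      !w = True
  !((!q || (!n || s))) = True
    !q || (!n || s) = False
      !q = False
      !n || s = False
        !n = False
Both conjuncts True, so the formula holds.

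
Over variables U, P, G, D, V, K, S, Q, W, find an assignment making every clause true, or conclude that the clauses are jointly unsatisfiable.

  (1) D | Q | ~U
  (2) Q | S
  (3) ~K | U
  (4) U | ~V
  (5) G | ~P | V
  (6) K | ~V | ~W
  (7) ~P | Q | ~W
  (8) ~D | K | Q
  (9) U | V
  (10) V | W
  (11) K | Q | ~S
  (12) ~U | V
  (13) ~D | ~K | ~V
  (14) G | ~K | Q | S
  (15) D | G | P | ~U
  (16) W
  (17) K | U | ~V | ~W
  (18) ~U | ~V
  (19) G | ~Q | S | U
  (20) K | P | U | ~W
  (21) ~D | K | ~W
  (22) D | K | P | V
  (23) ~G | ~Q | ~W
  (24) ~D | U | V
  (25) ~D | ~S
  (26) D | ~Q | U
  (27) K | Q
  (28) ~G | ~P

UNSATISFIABLE

Case V = True:
  (U | ~V) forces U = True.
  Clause (~U | ~V) is falsified — contradiction.
Case V = False:
  (U | V) forces U = True.
  Clause (~U | V) is falsified — contradiction.
Both cases fail, so the formula is unsatisfiable.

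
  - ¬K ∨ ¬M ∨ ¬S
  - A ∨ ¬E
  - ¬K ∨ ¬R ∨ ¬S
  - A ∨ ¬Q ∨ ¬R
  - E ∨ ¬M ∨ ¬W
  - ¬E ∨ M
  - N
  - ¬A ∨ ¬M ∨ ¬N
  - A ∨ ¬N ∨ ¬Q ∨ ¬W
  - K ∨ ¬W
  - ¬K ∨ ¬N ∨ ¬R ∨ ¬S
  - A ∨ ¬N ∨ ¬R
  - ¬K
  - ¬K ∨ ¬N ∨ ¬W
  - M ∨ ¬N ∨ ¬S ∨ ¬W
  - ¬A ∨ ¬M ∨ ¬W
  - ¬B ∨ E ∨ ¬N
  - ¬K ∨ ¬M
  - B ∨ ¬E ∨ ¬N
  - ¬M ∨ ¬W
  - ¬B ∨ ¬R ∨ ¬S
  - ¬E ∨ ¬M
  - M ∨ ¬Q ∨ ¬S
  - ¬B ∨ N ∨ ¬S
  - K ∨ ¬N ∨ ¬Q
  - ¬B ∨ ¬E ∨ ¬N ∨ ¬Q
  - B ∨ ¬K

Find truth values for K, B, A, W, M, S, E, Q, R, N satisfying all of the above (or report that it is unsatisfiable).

K=F, B=F, A=T, W=F, M=F, S=F, E=F, Q=F, R=T, N=T

Unit clause (N) forces N = True.
Unit clause (¬K) forces K = False.
In (K ∨ ¬N ∨ ¬Q) only ¬Q is left, so Q = False.
In (K ∨ ¬W) only ¬W is left, so W = False.
Try B = True:
  (¬B ∨ E ∨ ¬N) forces E = True.
  (A ∨ ¬E) forces A = True.
  (¬E ∨ M) forces M = True.
  clause (¬A ∨ ¬M ∨ ¬N) is falsified — backtrack.
So B = False.
  then (B ∨ ¬E ∨ ¬N) forces E = False.
Set A = True.
  then (¬A ∨ ¬M ∨ ¬N) forces M = False.
Set S = False.
Set R = True.
All clauses satisfied.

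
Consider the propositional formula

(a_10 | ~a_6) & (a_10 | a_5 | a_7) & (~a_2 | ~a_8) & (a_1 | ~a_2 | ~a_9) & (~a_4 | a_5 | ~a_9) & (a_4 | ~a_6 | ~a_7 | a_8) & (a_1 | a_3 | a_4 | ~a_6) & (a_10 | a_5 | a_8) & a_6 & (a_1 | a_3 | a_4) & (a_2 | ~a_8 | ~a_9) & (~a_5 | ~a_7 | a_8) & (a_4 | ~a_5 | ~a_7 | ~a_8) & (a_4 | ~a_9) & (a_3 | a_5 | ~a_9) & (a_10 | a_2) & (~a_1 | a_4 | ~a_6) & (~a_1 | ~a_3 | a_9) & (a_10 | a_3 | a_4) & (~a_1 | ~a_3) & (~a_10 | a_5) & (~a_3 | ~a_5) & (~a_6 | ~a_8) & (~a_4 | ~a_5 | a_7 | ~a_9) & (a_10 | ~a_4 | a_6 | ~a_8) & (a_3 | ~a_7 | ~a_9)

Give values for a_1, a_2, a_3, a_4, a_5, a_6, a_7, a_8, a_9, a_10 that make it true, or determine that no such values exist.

Unit clause (a_6) forces a_6 = True.
In (~a_6 | ~a_8) only ~a_8 is left, so a_8 = False.
In (a_10 | ~a_6) only a_10 is left, so a_10 = True.
In (~a_10 | a_5) only a_5 is left, so a_5 = True.
In (~a_3 | ~a_5) only ~a_3 is left, so a_3 = False.
In (~a_5 | ~a_7 | a_8) only ~a_7 is left, so a_7 = False.
Set a_1 = False.
  then (a_1 | a_3 | a_4 | ~a_6) forces a_4 = True.
  then (~a_4 | ~a_5 | a_7 | ~a_9) forces a_9 = False.
Set a_2 = True.
All clauses satisfied.

a_1: False; a_2: True; a_3: False; a_4: True; a_5: True; a_6: True; a_7: False; a_8: False; a_9: False; a_10: True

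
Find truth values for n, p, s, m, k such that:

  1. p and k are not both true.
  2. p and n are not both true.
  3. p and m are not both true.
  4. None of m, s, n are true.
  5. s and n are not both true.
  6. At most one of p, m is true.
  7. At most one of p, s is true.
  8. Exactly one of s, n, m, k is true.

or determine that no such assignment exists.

n: False, p: False, s: False, m: False, k: True

  (1) p=F, k=T — not both ✓
  (2) p=F, n=F — not both ✓
  (3) p=F, m=F — not both ✓
  (4) {m, s, n}: 0 true — none ✓
  (5) s=F, n=F — not both ✓
  (6) {p, m}: 0 true — at most one ✓
  (7) {p, s}: 0 true — at most one ✓
  (8) {s, n, m, k}: 1 true — exactly one ✓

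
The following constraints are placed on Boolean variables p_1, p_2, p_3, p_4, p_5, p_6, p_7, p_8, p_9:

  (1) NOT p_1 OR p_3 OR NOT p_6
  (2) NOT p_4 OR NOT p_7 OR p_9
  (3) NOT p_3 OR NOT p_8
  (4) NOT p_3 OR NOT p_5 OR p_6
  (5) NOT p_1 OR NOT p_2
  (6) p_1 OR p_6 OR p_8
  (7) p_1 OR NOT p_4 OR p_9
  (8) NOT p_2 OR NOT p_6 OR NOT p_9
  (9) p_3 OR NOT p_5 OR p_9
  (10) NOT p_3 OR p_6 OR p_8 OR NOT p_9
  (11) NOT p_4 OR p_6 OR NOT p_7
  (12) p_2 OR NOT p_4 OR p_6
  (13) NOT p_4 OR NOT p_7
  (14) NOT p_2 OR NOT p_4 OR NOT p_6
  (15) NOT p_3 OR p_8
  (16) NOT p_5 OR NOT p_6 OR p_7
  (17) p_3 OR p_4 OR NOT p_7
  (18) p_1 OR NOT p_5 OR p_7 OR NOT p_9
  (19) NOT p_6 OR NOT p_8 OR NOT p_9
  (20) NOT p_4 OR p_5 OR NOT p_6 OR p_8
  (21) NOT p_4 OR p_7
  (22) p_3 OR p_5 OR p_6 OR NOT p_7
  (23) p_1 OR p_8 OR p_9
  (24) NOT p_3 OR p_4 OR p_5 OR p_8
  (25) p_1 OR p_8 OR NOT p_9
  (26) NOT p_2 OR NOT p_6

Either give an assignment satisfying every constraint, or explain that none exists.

Set p_1 = True.
  then (NOT p_1 OR NOT p_2) forces p_2 = False.
Try p_3 = True:
  (NOT p_3 OR NOT p_8) forces p_8 = False.
  clause (NOT p_3 OR p_8) is falsified — backtrack.
So p_3 = False.
  then (NOT p_1 OR p_3 OR NOT p_6) forces p_6 = False.
  then (p_2 OR NOT p_4 OR p_6) forces p_4 = False.
  then (p_3 OR p_4 OR NOT p_7) forces p_7 = False.
Set p_5 = False.
Set p_8 = True.
Set p_9 = True.
All clauses satisfied.

p_1: True, p_2: False, p_3: False, p_4: False, p_5: False, p_6: False, p_7: False, p_8: True, p_9: True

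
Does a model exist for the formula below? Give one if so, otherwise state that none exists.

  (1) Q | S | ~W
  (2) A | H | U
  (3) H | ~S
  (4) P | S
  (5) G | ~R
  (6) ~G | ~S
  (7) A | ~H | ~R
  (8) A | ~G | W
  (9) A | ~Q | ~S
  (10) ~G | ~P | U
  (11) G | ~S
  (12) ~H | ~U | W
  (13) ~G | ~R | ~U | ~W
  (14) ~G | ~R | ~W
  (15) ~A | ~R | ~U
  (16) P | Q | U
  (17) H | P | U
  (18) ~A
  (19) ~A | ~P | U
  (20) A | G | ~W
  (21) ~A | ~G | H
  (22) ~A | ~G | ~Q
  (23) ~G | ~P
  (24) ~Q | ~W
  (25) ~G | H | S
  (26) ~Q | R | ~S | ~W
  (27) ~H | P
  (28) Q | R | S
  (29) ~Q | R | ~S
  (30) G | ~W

Unit clause (~A) forces A = False.
Try W = True:
  (A | G | ~W) forces G = True.
  (~G | ~S) forces S = False.
  (Q | S | ~W) forces Q = True.
  clause (~Q | ~W) is falsified — backtrack.
So W = False.
  then (A | ~G | W) forces G = False.
  then (G | ~S) forces S = False.
  then (P | S) forces P = True.
  then (G | ~R) forces R = False.
  then (Q | R | S) forces Q = True.
Set H = False.
  then (A | H | U) forces U = True.
All clauses satisfied.

W=F, H=F, A=F, S=F, G=F, U=T, R=F, P=T, Q=T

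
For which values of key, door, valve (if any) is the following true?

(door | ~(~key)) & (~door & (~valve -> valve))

key = True; door = False; valve = True

  door | ~(~key) = True
    ~(~key) = True
      ~key = False
  ~door & (~valve -> valve) = True
    ~door = True
    ~valve -> valve = True
      ~valve = False
Both conjuncts True, so the formula holds.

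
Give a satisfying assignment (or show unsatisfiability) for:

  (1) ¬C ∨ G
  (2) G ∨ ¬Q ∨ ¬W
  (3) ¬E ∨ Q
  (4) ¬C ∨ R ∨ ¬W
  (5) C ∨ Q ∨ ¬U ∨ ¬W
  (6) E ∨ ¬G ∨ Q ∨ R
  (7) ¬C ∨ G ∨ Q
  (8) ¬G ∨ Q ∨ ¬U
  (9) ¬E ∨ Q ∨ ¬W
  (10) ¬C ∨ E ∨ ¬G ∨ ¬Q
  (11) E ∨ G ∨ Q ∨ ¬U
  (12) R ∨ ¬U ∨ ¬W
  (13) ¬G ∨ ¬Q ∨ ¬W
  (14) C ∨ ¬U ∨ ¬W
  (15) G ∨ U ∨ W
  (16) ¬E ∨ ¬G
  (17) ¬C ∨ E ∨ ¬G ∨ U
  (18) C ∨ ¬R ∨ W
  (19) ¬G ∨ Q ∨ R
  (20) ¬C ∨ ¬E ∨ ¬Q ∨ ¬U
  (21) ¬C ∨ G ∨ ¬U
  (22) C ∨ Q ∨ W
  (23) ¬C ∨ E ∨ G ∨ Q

G = True, C = False, E = False, U = False, Q = False, R = True, W = True

Set G = True.
  then (¬E ∨ ¬G) forces E = False.
Try C = True:
  (¬C ∨ E ∨ ¬G ∨ ¬Q) forces Q = False.
  (E ∨ ¬G ∨ Q ∨ R) forces R = True.
  (¬G ∨ Q ∨ ¬U) forces U = False.
  clause (¬C ∨ E ∨ ¬G ∨ U) is falsified — backtrack.
So C = False.
Set U = False.
Set Q = False.
  then (E ∨ ¬G ∨ Q ∨ R) forces R = True.
  then (C ∨ ¬R ∨ W) forces W = True.
All clauses satisfied.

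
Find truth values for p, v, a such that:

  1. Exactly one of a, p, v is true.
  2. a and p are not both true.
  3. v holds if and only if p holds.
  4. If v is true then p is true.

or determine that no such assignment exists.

p = False; v = False; a = True

  (1) {a, p, v}: 1 true — exactly one ✓
  (2) a=T, p=F — not both ✓
  (3) v=F, p=F — same ✓
  (4) v=F ⇒ p: vacuous ✓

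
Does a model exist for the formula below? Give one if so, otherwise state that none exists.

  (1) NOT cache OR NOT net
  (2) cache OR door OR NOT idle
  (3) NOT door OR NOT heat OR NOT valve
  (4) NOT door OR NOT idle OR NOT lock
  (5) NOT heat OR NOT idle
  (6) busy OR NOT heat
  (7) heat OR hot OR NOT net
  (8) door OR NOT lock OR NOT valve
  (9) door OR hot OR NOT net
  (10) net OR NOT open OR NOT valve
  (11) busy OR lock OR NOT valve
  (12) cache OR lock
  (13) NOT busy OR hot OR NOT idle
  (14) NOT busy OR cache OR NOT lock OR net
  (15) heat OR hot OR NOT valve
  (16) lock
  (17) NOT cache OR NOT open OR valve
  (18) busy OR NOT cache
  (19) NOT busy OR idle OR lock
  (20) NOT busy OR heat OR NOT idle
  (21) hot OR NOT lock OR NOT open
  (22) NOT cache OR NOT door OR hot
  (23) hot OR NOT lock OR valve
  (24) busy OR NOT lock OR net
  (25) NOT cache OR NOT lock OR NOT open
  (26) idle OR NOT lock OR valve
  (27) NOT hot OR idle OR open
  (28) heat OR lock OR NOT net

hot = True, lock = True, net = True, valve = True, busy = True, heat = False, idle = False, open = True, door = True, cache = False

Unit clause (lock) forces lock = True.
Try hot = False:
  (hot OR NOT lock OR NOT open) forces open = False.
  (hot OR NOT lock OR valve) forces valve = True.
  (door OR NOT lock OR NOT valve) forces door = True.
  (NOT door OR NOT heat OR NOT valve) forces heat = False.
  clause (heat OR hot OR NOT valve) is falsified — backtrack.
So hot = True.
Set net = True.
  then (NOT cache OR NOT net) forces cache = False.
Try valve = False:
  (idle OR NOT lock OR valve) forces idle = True.
  (cache OR door OR NOT idle) forces door = True.
  clause (NOT door OR NOT idle OR NOT lock) is falsified — backtrack.
So valve = True.
  then (door OR NOT lock OR NOT valve) forces door = True.
  then (NOT door OR NOT heat OR NOT valve) forces heat = False.
  then (NOT door OR NOT idle OR NOT lock) forces idle = False.
  then (NOT hot OR idle OR open) forces open = True.
Set busy = True.
All clauses satisfied.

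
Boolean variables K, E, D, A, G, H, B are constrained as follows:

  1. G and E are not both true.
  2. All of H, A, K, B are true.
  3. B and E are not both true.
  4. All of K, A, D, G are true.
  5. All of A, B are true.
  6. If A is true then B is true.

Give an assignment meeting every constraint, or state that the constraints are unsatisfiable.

K = True; E = False; D = True; A = True; G = True; H = True; B = True

  (1) G=T, E=F — not both ✓
  (2) {H, A, K, B}: all 4 true ✓
  (3) B=T, E=F — not both ✓
  (4) {K, A, D, G}: all 4 true ✓
  (5) {A, B}: all 2 true ✓
  (6) A=T ⇒ B: T ✓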